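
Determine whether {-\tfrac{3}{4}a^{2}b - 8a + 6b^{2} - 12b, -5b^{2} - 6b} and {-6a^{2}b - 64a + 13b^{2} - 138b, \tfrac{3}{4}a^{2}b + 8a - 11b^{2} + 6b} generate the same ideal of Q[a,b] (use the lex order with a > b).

Yes, the ideals are equal.

Since reduced Gröbner bases are canonical representatives of ideals under a given ordering, it suffices to compute and compare them.
Buchberger on the first generating set:
f_1 = -\tfrac{3}{4}a^{2}b - 8a + 6b^{2} - 12b, LT = a^{2}b.
f_2 = -5b^{2} - 6b, LT = b^{2}.

S(f_1,f_2): lcm = a^{2}b^{2}. S = -\tfrac{6}{5}a^{2}b + \tfrac{32}{3}ab - 8b^{3} + 16b^{2}.
  leading term a^{2}b: subtract (\tfrac{8}{5})·f_1 from -\tfrac{6}{5}a^{2}b + \tfrac{32}{3}ab - 8b^{3} + 16b^{2} → \tfrac{32}{3}ab + \tfrac{64}{5}a - 8b^{3} + \tfrac{32}{5}b^{2} + \tfrac{96}{5}b
  leading term ab: no divisor's leading term divides it; move \tfrac{32}{3}ab to the remainder.
  leading term a: no divisor's leading term divides it; move \tfrac{64}{5}a to the remainder.
  leading term b^{3}: subtract (\tfrac{8}{5}b)·f_2 from -8b^{3} + \tfrac{32}{5}b^{2} + \tfrac{96}{5}b → 16b^{2} + \tfrac{96}{5}b
  leading term b^{2}: subtract (-\tfrac{16}{5})·f_2 from 16b^{2} + \tfrac{96}{5}b → 0
  remainder \tfrac{32}{3}ab + \tfrac{64}{5}a ≠ 0; add g_3 = \tfrac{32}{3}ab + \tfrac{64}{5}a to the basis.

S(f_1,g_3): lcm = a^{2}b. S = -\tfrac{6}{5}a^{2} + \tfrac{32}{3}a - 8b^{2} + 16b.
  leading term a^{2}: no divisor's leading term divides it; move -\tfrac{6}{5}a^{2} to the remainder.
  leading term a: no divisor's leading term divides it; move \tfrac{32}{3}a to the remainder.
  leading term b^{2}: subtract (\tfrac{8}{5})·f_2 from -8b^{2} + 16b → \tfrac{128}{5}b
  leading term b: no divisor's leading term divides it; move \tfrac{128}{5}b to the remainder.
  remainder -\tfrac{6}{5}a^{2} + \tfrac{32}{3}a + \tfrac{128}{5}b ≠ 0; add g_4 = -\tfrac{6}{5}a^{2} + \tfrac{32}{3}a + \tfrac{128}{5}b to the basis.

The other S-polynomials (S(f_2,g_3), S(f_1,g_4), S(f_2,g_4), S(g_3,g_4)) all reduce to 0 modulo the current basis, so we have a Gröbner basis.
Inter-reduce: drop elements whose leading term is divisible by another's, tail-reduce, and make monic.
Reduced Gröbner basis: {a^{2} - \tfrac{80}{9}a - \tfrac{64}{3}b, ab + \tfrac{6}{5}a, b^{2} + \tfrac{6}{5}b}.

Buchberger on the second generating set:
h_1 = -6a^{2}b - 64a + 13b^{2} - 138b, LT = a^{2}b.
h_2 = \tfrac{3}{4}a^{2}b + 8a - 11b^{2} + 6b, LT = a^{2}b.

S(h_1,h_2): lcm = a^{2}b. S = \tfrac{25}{2}b^{2} + 15b.
  leading term b^{2}: no divisor's leading term divides it; move \tfrac{25}{2}b^{2} to the remainder.
  leading term b: no divisor's leading term divides it; move 15b to the remainder.
  remainder \tfrac{25}{2}b^{2} + 15b ≠ 0; add k_3 = \tfrac{25}{2}b^{2} + 15b to the basis.

S(h_1,k_3): lcm = a^{2}b^{2}. S = -\tfrac{6}{5}a^{2}b + \tfrac{32}{3}ab - \tfrac{13}{6}b^{3} + 23b^{2}.
  leading term a^{2}b: subtract (\tfrac{1}{5})·h_1 from -\tfrac{6}{5}a^{2}b + \tfrac{32}{3}ab - \tfrac{13}{6}b^{3} + 23b^{2} → \tfrac{32}{3}ab + \tfrac{64}{5}a - \tfrac{13}{6}b^{3} + \tfrac{102}{5}b^{2} + \tfrac{138}{5}b
  leading term ab: no divisor's leading term divides it; move \tfrac{32}{3}ab to the remainder.
  leading term a: no divisor's leading term divides it; move \tfrac{64}{5}a to the remainder.
  leading term b^{3}: subtract (-\tfrac{13}{75}b)·k_3 from -\tfrac{13}{6}b^{3} + \tfrac{102}{5}b^{2} + \tfrac{138}{5}b → 23b^{2} + \tfrac{138}{5}b
  leading term b^{2}: subtract (\tfrac{46}{25})·k_3 from 23b^{2} + \tfrac{138}{5}b → 0
  remainder \tfrac{32}{3}ab + \tfrac{64}{5}a ≠ 0; add k_4 = \tfrac{32}{3}ab + \tfrac{64}{5}a to the basis.

S(h_1,k_4): lcm = a^{2}b. S = -\tfrac{6}{5}a^{2} + \tfrac{32}{3}a - \tfrac{13}{6}b^{2} + 23b.
  leading term a^{2}: no divisor's leading term divides it; move -\tfrac{6}{5}a^{2} to the remainder.
  leading term a: no divisor's leading term divides it; move \tfrac{32}{3}a to the remainder.
  leading term b^{2}: subtract (-\tfrac{13}{75})·k_3 from -\tfrac{13}{6}b^{2} + 23b → \tfrac{128}{5}b
  leading term b: no divisor's leading term divides it; move \tfrac{128}{5}b to the remainder.
  remainder -\tfrac{6}{5}a^{2} + \tfrac{32}{3}a + \tfrac{128}{5}b ≠ 0; add k_5 = -\tfrac{6}{5}a^{2} + \tfrac{32}{3}a + \tfrac{128}{5}b to the basis.

The other S-polynomials (S(h_2,k_3), S(h_2,k_4), S(k_3,k_4), S(h_1,k_5), S(h_2,k_5), S(k_3,k_5), S(k_4,k_5)) all reduce to 0 modulo the current basis, so we have a Gröbner basis.
Inter-reduce: drop elements whose leading term is divisible by another's, tail-reduce, and make monic.
Reduced Gröbner basis: {a^{2} - \tfrac{80}{9}a - \tfrac{64}{3}b, ab + \tfrac{6}{5}a, b^{2} + \tfrac{6}{5}b}.

These coincide, so the ideals are equal.
The choice of monomial ordering does not affect the verdict — as long as both bases are computed under the same ordering, their equality decides ideal equality.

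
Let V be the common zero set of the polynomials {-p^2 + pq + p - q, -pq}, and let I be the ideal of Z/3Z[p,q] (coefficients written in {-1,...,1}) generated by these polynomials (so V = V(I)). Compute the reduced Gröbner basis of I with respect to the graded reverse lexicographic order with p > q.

G = {p^2 - p + q, pq, q^2}

f_1 = -p^2 + pq + p - q, LT = p^2.
f_2 = -pq, LT = pq.

S(f_1,f_2): lcm = p^2q. S = -pq^2 - pq + q^2.
  leading term pq^2: subtract (q)·f_2 from -pq^2 - pq + q^2 → -pq + q^2
  leading term pq: subtract (1)·f_2 from -pq + q^2 → q^2
  leading term q^2: no divisor's leading term divides it; move q^2 to the remainder.
  remainder q^2 ≠ 0; add g_3 = q^2 to the basis.

The other S-polynomials (S(f_1,g_3), S(f_2,g_3)) all reduce to 0 modulo the current basis, so we have a Gröbner basis.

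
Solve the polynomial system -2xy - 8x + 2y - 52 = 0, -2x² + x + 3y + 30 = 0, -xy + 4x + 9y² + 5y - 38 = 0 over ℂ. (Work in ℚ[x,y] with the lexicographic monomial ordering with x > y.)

{(-4, 2)}

Compute a lex Gröbner basis by Buchberger's algorithm.
f_1 = -2xy - 8x + 2y - 52, LT = xy.
f_2 = -2x² + x + 3y + 30, LT = x².
f_3 = -xy + 4x + 9y² + 5y - 38, LT = xy.

S(f_1,f_2): lcm = x²y. S = 4x² - ½xy + 26x + 3/2y² + 15y.
  leading term x²: subtract (-2)·f_2 from 4x² - ½xy + 26x + 3/2y² + 15y → -½xy + 28x + 3/2y² + 21y + 60
  leading term xy: subtract (¼)·f_1 from -½xy + 28x + 3/2y² + 21y + 60 → 30x + 3/2y² + 41/2y + 73
  leading term x: no divisor's leading term divides it; move 30x to the remainder.
  leading term y²: no divisor's leading term divides it; move 3/2y² to the remainder.
  leading term y: no divisor's leading term divides it; move 41/2y to the remainder.
  leading term 1: no divisor's leading term divides it; move 73 to the remainder.
  remainder 30x + 3/2y² + 41/2y + 73 ≠ 0; add h_4 = 30x + 3/2y² + 41/2y + 73 to the basis.

S(f_1,f_3): lcm = xy. S = 8x + 9y² + 4y - 12.
  leading term x: subtract (4/15)·h_4 from 8x + 9y² + 4y - 12 → 43/5y² - 22/15y - 472/15
  leading term y²: no divisor's leading term divides it; move 43/5y² to the remainder.
  leading term y: no divisor's leading term divides it; move -22/15y to the remainder.
  leading term 1: no divisor's leading term divides it; move -472/15 to the remainder.
  remainder 43/5y² - 22/15y - 472/15 ≠ 0; add h_5 = 43/5y² - 22/15y - 472/15 to the basis.

S(f_2,f_3): lcm = x²y. S = 4x² + 9xy² + 9/2xy - 38x - 3/2y² - 15y.
  leading term x²: subtract (-2)·f_2 from 4x² + 9xy² + 9/2xy - 38x - 3/2y² - 15y → 9xy² + 9/2xy - 36x - 3/2y² - 9y + 60
  leading term xy²: subtract (-9/2y)·f_1 from 9xy² + 9/2xy - 36x - 3/2y² - 9y + 60 → -63/2xy - 36x + 15/2y² - 243y + 60
  leading term xy: subtract (63/4)·f_1 from -63/2xy - 36x + 15/2y² - 243y + 60 → 90x + 15/2y² - 549/2y + 879
  leading term x: subtract (3)·h_4 from 90x + 15/2y² - 549/2y + 879 → 3y² - 336y + 660
  leading term y²: subtract (15/43)·h_5 from 3y² - 336y + 660 → -14426/43y + 28852/43
  leading term y: no divisor's leading term divides it; move -14426/43y to the remainder.
  leading term 1: no divisor's leading term divides it; move 28852/43 to the remainder.
  remainder -14426/43y + 28852/43 ≠ 0; add h_6 = -14426/43y + 28852/43 to the basis.

The other S-polynomials (S(f_1,h_4), S(f_2,h_4), S(f_3,h_4), S(f_1,h_5), S(f_2,h_5), S(f_3,h_5), S(h_4,h_5), S(f_1,h_6), S(f_2,h_6), S(f_3,h_6), S(h_4,h_6), S(h_5,h_6)) all reduce to 0 modulo the current basis, so we have a Gröbner basis.
Inter-reduce: drop elements whose leading term is divisible by another's, tail-reduce, and make monic.
Reduced Gröbner basis: {x + 4, y - 2}.

Since the basis is lex-ordered, y - 2 is univariate in y. Its roots are {2}. Back-substituting each root into the other basis elements fixes the other coordinates.
  y = 2: the earlier basis element becomes x + 4 = 0, giving x = -4 — point (-4, 2).
Substituting each solution back into the original system confirms all equations vanish.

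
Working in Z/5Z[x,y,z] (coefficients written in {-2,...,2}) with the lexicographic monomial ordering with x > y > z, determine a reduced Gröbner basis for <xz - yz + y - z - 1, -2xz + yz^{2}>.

G = {xy - x + 2y^{2}z - 2yz, xz - yz + y - z - 1, yz^{2} - 2yz + 2y - 2z - 2}

f_1 = xz - yz + y - z - 1, LT = xz.
f_2 = -2xz + yz^{2}, LT = xz.

S(f_1,f_2): lcm = xz. S = -2yz^{2} - yz + y - z - 1.
  leading term yz^{2}: no divisor's leading term divides it; move -2yz^{2} to the remainder.
  leading term yz: no divisor's leading term divides it; move -yz to the remainder.
  leading term y: no divisor's leading term divides it; move y to the remainder.
  leading term z: no divisor's leading term divides it; move -z to the remainder.
  leading term 1: no divisor's leading term divides it; move -1 to the remainder.
  remainder -2yz^{2} - yz + y - z - 1 ≠ 0; add g_3 = -2yz^{2} - yz + y - z - 1 to the basis.

S(f_1,g_3): lcm = xyz^{2}. S = 2xyz - 2xy + 2xz + 2x - y^{2}z^{2} + y^{2}z - yz^{2} - yz.
  leading term xyz: subtract (2y)·f_1 from 2xyz - 2xy + 2xz + 2x - y^{2}z^{2} + y^{2}z - yz^{2} - yz → -2xy + 2xz + 2x - y^{2}z^{2} - 2y^{2}z - 2y^{2} - yz^{2} + yz + 2y
  leading term xy: no divisor's leading term divides it; move -2xy to the remainder.
  leading term xz: subtract (2)·f_1 from 2xz + 2x - y^{2}z^{2} - 2y^{2}z - 2y^{2} - yz^{2} + yz + 2y → 2x - y^{2}z^{2} - 2y^{2}z - 2y^{2} - yz^{2} - 2yz + 2z + 2
  leading term x: no divisor's leading term divides it; move 2x to the remainder.
  leading term y^{2}z^{2}: subtract (-2y)·g_3 from -y^{2}z^{2} - 2y^{2}z - 2y^{2} - yz^{2} - 2yz + 2z + 2 → y^{2}z - yz^{2} + yz - 2y + 2z + 2
  leading term y^{2}z: no divisor's leading term divides it; move y^{2}z to the remainder.
  leading term yz^{2}: subtract (-2)·g_3 from -yz^{2} + yz - 2y + 2z + 2 → -yz
  leading term yz: no divisor's leading term divides it; move -yz to the remainder.
  remainder -2xy + 2x + y^{2}z - yz ≠ 0; add g_4 = -2xy + 2x + y^{2}z - yz to the basis.

S(f_2,g_3): lcm = xyz^{2}. S = 2xyz - 2xy + 2xz + 2x + 2y^{2}z^{3}.
  leading term xyz: subtract (2y)·f_1 from 2xyz - 2xy + 2xz + 2x + 2y^{2}z^{3} → -2xy + 2xz + 2x + 2y^{2}z^{3} + 2y^{2}z - 2y^{2} + 2yz + 2y
  leading term xy: subtract (1)·g_4 from -2xy + 2xz + 2x + 2y^{2}z^{3} + 2y^{2}z - 2y^{2} + 2yz + 2y → 2xz + 2y^{2}z^{3} + y^{2}z - 2y^{2} - 2yz + 2y
  leading term xz: subtract (2)·f_1 from 2xz + 2y^{2}z^{3} + y^{2}z - 2y^{2} - 2yz + 2y → 2y^{2}z^{3} + y^{2}z - 2y^{2} + 2z + 2
  leading term y^{2}z^{3}: subtract (-yz)·g_3 from 2y^{2}z^{3} + y^{2}z - 2y^{2} + 2z + 2 → -y^{2}z^{2} + 2y^{2}z - 2y^{2} - yz^{2} - yz + 2z + 2
  leading term y^{2}z^{2}: subtract (-2y)·g_3 from -y^{2}z^{2} + 2y^{2}z - 2y^{2} - yz^{2} - yz + 2z + 2 → -yz^{2} + 2yz - 2y + 2z + 2
  leading term yz^{2}: subtract (-2)·g_3 from -yz^{2} + 2yz - 2y + 2z + 2 → 0
  remainder 0.

S(f_1,g_4): lcm = xyz. S = xz - 2y^{2}z^{2} - y^{2}z + y^{2} + 2yz^{2} - yz - y.
  leading term xz: subtract (1)·f_1 from xz - 2y^{2}z^{2} - y^{2}z + y^{2} + 2yz^{2} - yz - y → -2y^{2}z^{2} - y^{2}z + y^{2} + 2yz^{2} - 2y + z + 1
  leading term y^{2}z^{2}: subtract (y)·g_3 from -2y^{2}z^{2} - y^{2}z + y^{2} + 2yz^{2} - 2y + z + 1 → 2yz^{2} + yz - y + z + 1
  leading term yz^{2}: subtract (-1)·g_3 from 2yz^{2} + yz - y + z + 1 → 0
  remainder 0.

S(f_2,g_4): lcm = xyz. S = xz + 2yz^{2}.
  leading term xz: subtract (1)·f_1 from xz + 2yz^{2} → 2yz^{2} + yz - y + z + 1
  leading term yz^{2}: subtract (-1)·g_3 from 2yz^{2} + yz - y + z + 1 → 0
  remainder 0.

S(g_3,g_4): lcm = xyz^{2}. S = -2xyz + 2xy + xz^{2} - 2xz - 2x - 2y^{2}z^{3} + 2yz^{3}.
  leading term xyz: subtract (-2y)·f_1 from -2xyz + 2xy + xz^{2} - 2xz - 2x - 2y^{2}z^{3} + 2yz^{3} → 2xy + xz^{2} - 2xz - 2x - 2y^{2}z^{3} - 2y^{2}z + 2y^{2} + 2yz^{3} - 2yz - 2y
  leading term xy: subtract (-1)·g_4 from 2xy + xz^{2} - 2xz - 2x - 2y^{2}z^{3} - 2y^{2}z + 2y^{2} + 2yz^{3} - 2yz - 2y → xz^{2} - 2xz - 2y^{2}z^{3} - y^{2}z + 2y^{2} + 2yz^{3} + 2yz - 2y
  leading term xz^{2}: subtract (z)·f_1 from xz^{2} - 2xz - 2y^{2}z^{3} - y^{2}z + 2y^{2} + 2yz^{3} + 2yz - 2y → -2xz - 2y^{2}z^{3} - y^{2}z + 2y^{2} + 2yz^{3} + yz^{2} + yz - 2y + z^{2} + z
  leading term xz: subtract (-2)·f_1 from -2xz - 2y^{2}z^{3} - y^{2}z + 2y^{2} + 2yz^{3} + yz^{2} + yz - 2y + z^{2} + z → -2y^{2}z^{3} - y^{2}z + 2y^{2} + 2yz^{3} + yz^{2} - yz + z^{2} - z - 2
  leading term y^{2}z^{3}: subtract (yz)·g_3 from -2y^{2}z^{3} - y^{2}z + 2y^{2} + 2yz^{3} + yz^{2} - yz + z^{2} - z - 2 → y^{2}z^{2} - 2y^{2}z + 2y^{2} + 2yz^{3} + 2yz^{2} + z^{2} - z - 2
  leading term y^{2}z^{2}: subtract (2y)·g_3 from y^{2}z^{2} - 2y^{2}z + 2y^{2} + 2yz^{3} + 2yz^{2} + z^{2} - z - 2 → 2yz^{3} + 2yz^{2} + 2yz + 2y + z^{2} - z - 2
  leading term yz^{3}: subtract (-z)·g_3 from 2yz^{3} + 2yz^{2} + 2yz + 2y + z^{2} - z - 2 → yz^{2} - 2yz + 2y - 2z - 2
  leading term yz^{2}: subtract (2)·g_3 from yz^{2} - 2yz + 2y - 2z - 2 → 0
  remainder 0.

Every S-polynomial of the final basis reduces to 0, so we have a Gröbner basis.
Inter-reduce: drop elements whose leading term is divisible by another's, tail-reduce, and make monic.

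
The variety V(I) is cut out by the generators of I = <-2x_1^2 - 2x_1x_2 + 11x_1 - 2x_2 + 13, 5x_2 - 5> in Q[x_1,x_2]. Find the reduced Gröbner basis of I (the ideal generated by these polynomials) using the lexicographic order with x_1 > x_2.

Buchberger's algorithm terminates because the ascending chain of leading-term ideals stabilizes.

f_1 = -2x_1^2 - 2x_1x_2 + 11x_1 - 2x_2 + 13, LT = x_1^2.
f_2 = 5x_2 - 5, LT = x_2.

The S-polynomials (S(f_1,f_2)) all reduce to 0 modulo the current basis, so we have a Gröbner basis.

G = {x_1^2 - 9/2x_1 - 11/2, x_2 - 1}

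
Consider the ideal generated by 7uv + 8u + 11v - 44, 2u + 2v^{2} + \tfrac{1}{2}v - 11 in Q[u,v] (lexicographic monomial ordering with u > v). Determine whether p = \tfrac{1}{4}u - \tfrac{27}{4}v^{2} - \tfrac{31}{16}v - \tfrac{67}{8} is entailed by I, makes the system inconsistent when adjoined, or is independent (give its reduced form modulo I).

First compute the reduced Gröbner basis of I by Buchberger's algorithm.
f_1 = 7uv + 8u + 11v - 44, LT = uv.
f_2 = 2u + 2v^{2} + \tfrac{1}{2}v - 11, LT = u.

S(f_1,f_2): lcm = uv. S = \tfrac{8}{7}u - v^{3} - \tfrac{1}{4}v^{2} + \tfrac{99}{14}v - \tfrac{44}{7}.
  leading term u: subtract (\tfrac{4}{7})·f_2 from \tfrac{8}{7}u - v^{3} - \tfrac{1}{4}v^{2} + \tfrac{99}{14}v - \tfrac{44}{7} → -v^{3} - \tfrac{39}{28}v^{2} + \tfrac{95}{14}v
  leading term v^{3}: no divisor's leading term divides it; move -v^{3} to the remainder.
  leading term v^{2}: no divisor's leading term divides it; move -\tfrac{39}{28}v^{2} to the remainder.
  leading term v: no divisor's leading term divides it; move \tfrac{95}{14}v to the remainder.
  remainder -v^{3} - \tfrac{39}{28}v^{2} + \tfrac{95}{14}v ≠ 0; add h_3 = -v^{3} - \tfrac{39}{28}v^{2} + \tfrac{95}{14}v to the basis.

S(f_1,h_3): lcm = uv^{3}. S = -\tfrac{1}{4}uv^{2} + \tfrac{95}{14}uv + \tfrac{11}{7}v^{3} - \tfrac{44}{7}v^{2}.
  leading term uv^{2}: subtract (-\tfrac{1}{28}v)·f_1 from -\tfrac{1}{4}uv^{2} + \tfrac{95}{14}uv + \tfrac{11}{7}v^{3} - \tfrac{44}{7}v^{2} → \tfrac{99}{14}uv + \tfrac{11}{7}v^{3} - \tfrac{165}{28}v^{2} - \tfrac{11}{7}v
  leading term uv: subtract (\tfrac{99}{98})·f_1 from \tfrac{99}{14}uv + \tfrac{11}{7}v^{3} - \tfrac{165}{28}v^{2} - \tfrac{11}{7}v → -\tfrac{396}{49}u + \tfrac{11}{7}v^{3} - \tfrac{165}{28}v^{2} - \tfrac{1243}{98}v + \tfrac{2178}{49}
  leading term u: subtract (-\tfrac{198}{49})·f_2 from -\tfrac{396}{49}u + \tfrac{11}{7}v^{3} - \tfrac{165}{28}v^{2} - \tfrac{1243}{98}v + \tfrac{2178}{49} → \tfrac{11}{7}v^{3} + \tfrac{429}{196}v^{2} - \tfrac{1045}{98}v
  leading term v^{3}: subtract (-\tfrac{11}{7})·h_3 from \tfrac{11}{7}v^{3} + \tfrac{429}{196}v^{2} - \tfrac{1045}{98}v → 0
  remainder 0.

S(f_2,h_3): leading monomials are coprime, so the S-polynomial reduces to 0 (Buchberger's first criterion).
Every S-polynomial of the final basis reduces to 0, so we have a Gröbner basis.
Inter-reduce: drop elements whose leading term is divisible by another's, tail-reduce, and make monic.
Reduced Gröbner basis: {u + v^{2} + \tfrac{1}{4}v - \tfrac{11}{2}, v^{3} + \tfrac{39}{28}v^{2} - \tfrac{95}{14}v}.
Label its elements g_1 = u + v^{2} + \tfrac{1}{4}v - \tfrac{11}{2}, g_2 = v^{3} + \tfrac{39}{28}v^{2} - \tfrac{95}{14}v.

Reduce p = \tfrac{1}{4}u - \tfrac{27}{4}v^{2} - \tfrac{31}{16}v - \tfrac{67}{8} modulo G:
  leading term u: subtract (\tfrac{1}{4})·g_1 from \tfrac{1}{4}u - \tfrac{27}{4}v^{2} - \tfrac{31}{16}v - \tfrac{67}{8} → -7v^{2} - 2v - 7
  leading term v^{2}: no divisor's leading term divides it; move -7v^{2} to the remainder.
  leading term v: no divisor's leading term divides it; move -2v to the remainder.
  leading term 1: no divisor's leading term divides it; move -7 to the remainder.
  normal form = -7v^{2} - 2v - 7.
The normal form is nonzero, so p ∉ I. Since p minus its normal form lies in I, I + (p) = I + (r) where r = -7v^{2} - 2v - 7; decide whether this ideal is the whole ring.
Run Buchberger on G together with r (pairs among the g_i already reduce to 0 since G is a Gröbner basis):
g_1 = u + v^{2} + \tfrac{1}{4}v - \tfrac{11}{2}, LT = u.
g_2 = v^{3} + \tfrac{39}{28}v^{2} - \tfrac{95}{14}v, LT = v^{3}.
r = -7v^{2} - 2v - 7, LT = v^{2}.

S(g_1,g_2): leading monomials are coprime, so the S-polynomial reduces to 0 (Buchberger's first criterion).
S(g_1,r): leading monomials are coprime, so the S-polynomial reduces to 0 (Buchberger's first criterion).
S(g_2,r): lcm = v^{3}. S = \tfrac{31}{28}v^{2} - \tfrac{109}{14}v.
  leading term v^{2}: subtract (-\tfrac{31}{196})·r from \tfrac{31}{28}v^{2} - \tfrac{109}{14}v → -\tfrac{397}{49}v - \tfrac{31}{28}
  leading term v: no divisor's leading term divides it; move -\tfrac{397}{49}v to the remainder.
  leading term 1: no divisor's leading term divides it; move -\tfrac{31}{28} to the remainder.
  remainder -\tfrac{397}{49}v - \tfrac{31}{28} ≠ 0; add m_4 = -\tfrac{397}{49}v - \tfrac{31}{28} to the basis.

S(g_1,m_4): leading monomials are coprime, so the S-polynomial reduces to 0 (Buchberger's first criterion).
S(g_2,m_4): lcm = v^{3}. S = \tfrac{3491}{2779}v^{2} - \tfrac{95}{14}v.
  leading term v^{2}: subtract (-\tfrac{3491}{19453})·r from \tfrac{3491}{2779}v^{2} - \tfrac{95}{14}v → -\tfrac{277969}{38906}v - \tfrac{3491}{2779}
  leading term v: subtract (\tfrac{277969}{315218})·m_4 from -\tfrac{277969}{38906}v - \tfrac{3491}{2779} → -\tfrac{352911}{1260872}
  leading term 1: no divisor's leading term divides it; move -\tfrac{352911}{1260872} to the remainder.
  remainder -\tfrac{352911}{1260872} ≠ 0; add m_5 = -\tfrac{352911}{1260872} to the basis.

S(r,m_4): lcm = v^{2}. S = \tfrac{1657}{11116}v + 1.
  leading term v: subtract (-\tfrac{11599}{630436})·m_4 from \tfrac{1657}{11116}v + 1 → \tfrac{2470377}{2521744}
  leading term 1: subtract (-\tfrac{7}{2})·m_5 from \tfrac{2470377}{2521744} → 0
  remainder 0.

S(g_1,m_5): leading monomials are coprime, so the S-polynomial reduces to 0 (Buchberger's first criterion).
S(g_2,m_5): leading monomials are coprime, so the S-polynomial reduces to 0 (Buchberger's first criterion).
S(r,m_5): leading monomials are coprime, so the S-polynomial reduces to 0 (Buchberger's first criterion).
S(m_4,m_5): leading monomials are coprime, so the S-polynomial reduces to 0 (Buchberger's first criterion).
Every S-polynomial of the final basis reduces to 0, so we have a Gröbner basis.
Inter-reduce: drop elements whose leading term is divisible by another's, tail-reduce, and make monic.
Reduced Gröbner basis: {1}.
The reduced Gröbner basis of I + (p) is {1}: the ideal is the whole ring, so the enlarged system has no common solution — adjoining p is inconsistent.

Adjoining \tfrac{1}{4}u - \tfrac{27}{4}v^{2} - \tfrac{31}{16}v - \tfrac{67}{8} makes the ideal the whole ring: the system is inconsistent.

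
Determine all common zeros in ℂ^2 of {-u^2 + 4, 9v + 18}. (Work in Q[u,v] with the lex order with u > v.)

{(-2, -2), (2, -2)}

Compute a lex Gröbner basis by Buchberger's algorithm.
f_1 = -u^2 + 4, LT = u^2.
f_2 = 9v + 18, LT = v.

The S-polynomials (S(f_1,f_2)) all reduce to 0 modulo the current basis, so we have a Gröbner basis.
Inter-reduce: drop elements whose leading term is divisible by another's, tail-reduce, and make monic.
Reduced Gröbner basis: {u^2 - 4, v + 2}.

A lex Gröbner basis eliminates variables successively. Here v + 2 depends only on v, with roots {-2}; lifting each root through the earlier basis elements recovers the full solutions.
  v = -2: the earlier basis element becomes u^2 - 4 = 0, giving u = -2, 2 — points (-2, -2), (2, -2).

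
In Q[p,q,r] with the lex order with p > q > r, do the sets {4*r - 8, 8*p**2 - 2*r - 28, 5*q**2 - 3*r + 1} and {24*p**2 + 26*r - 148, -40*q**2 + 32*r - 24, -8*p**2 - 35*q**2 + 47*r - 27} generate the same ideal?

Yes, the ideals are equal.

Two ideals are equal iff their reduced Gröbner bases coincide (the reduced basis is unique for a fixed ordering).
Buchberger on the first generating set:
f_1 = 4*r - 8, LT = r.
f_2 = 8*p**2 - 2*r - 28, LT = p**2.
f_3 = 5*q**2 - 3*r + 1, LT = q**2.

The S-polynomials (S(f_1,f_2), S(f_1,f_3), S(f_2,f_3)) all reduce to 0 modulo the current basis, so we have a Gröbner basis.
Inter-reduce: drop elements whose leading term is divisible by another's, tail-reduce, and make monic.
Reduced Gröbner basis: {p**2 - 4, q**2 - 1, r - 2}.

Buchberger on the second generating set:
h_1 = 24*p**2 + 26*r - 148, LT = p**2.
h_2 = -40*q**2 + 32*r - 24, LT = q**2.
h_3 = -8*p**2 - 35*q**2 + 47*r - 27, LT = p**2.

S(h_1,h_3): lcm = p**2. S = -35/8*q**2 + 167/24*r - 229/24.
  leading term q**2: subtract (7/64)·h_2 from -35/8*q**2 + 167/24*r - 229/24 → 83/24*r - 83/12
  leading term r: no divisor's leading term divides it; move 83/24*r to the remainder.
  leading term 1: no divisor's leading term divides it; move -83/12 to the remainder.
  remainder 83/24*r - 83/12 ≠ 0; add k_4 = 83/24*r - 83/12 to the basis.

The other S-polynomials (S(h_1,h_2), S(h_2,h_3), S(h_1,k_4), S(h_2,k_4), S(h_3,k_4)) all reduce to 0 modulo the current basis, so we have a Gröbner basis.
Inter-reduce: drop elements whose leading term is divisible by another's, tail-reduce, and make monic.
Reduced Gröbner basis: {p**2 - 4, q**2 - 1, r - 2}.

The two bases agree; hence the ideals are identical.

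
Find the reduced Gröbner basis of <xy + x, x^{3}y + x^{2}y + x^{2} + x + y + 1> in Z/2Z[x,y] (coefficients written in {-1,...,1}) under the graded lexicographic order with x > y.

G = {x^{3} + x + y + 1, xy + x, y^{2} + 1}

f_1 = xy + x, LT = xy.
f_2 = x^{3}y + x^{2}y + x^{2} + x + y + 1, LT = x^{3}y.

S(f_1,f_2): lcm = x^{3}y. S = x^{3} + x^{2}y + x^{2} + x + y + 1.
  leading term x^{3}: no divisor's leading term divides it; move x^{3} to the remainder.
  leading term x^{2}y: subtract (x)·f_1 from x^{2}y + x^{2} + x + y + 1 → x + y + 1
  leading term x: no divisor's leading term divides it; move x to the remainder.
  leading term y: no divisor's leading term divides it; move y to the remainder.
  leading term 1: no divisor's leading term divides it; move 1 to the remainder.
  remainder x^{3} + x + y + 1 ≠ 0; add g_3 = x^{3} + x + y + 1 to the basis.

S(f_1,g_3): lcm = x^{3}y. S = x^{3} + xy + y^{2} + y.
  leading term x^{3}: subtract (1)·g_3 from x^{3} + xy + y^{2} + y → xy + y^{2} + x + 1
  leading term xy: subtract (1)·f_1 from xy + y^{2} + x + 1 → y^{2} + 1
  leading term y^{2}: no divisor's leading term divides it; move y^{2} to the remainder.
  leading term 1: no divisor's leading term divides it; move 1 to the remainder.
  remainder y^{2} + 1 ≠ 0; add g_4 = y^{2} + 1 to the basis.

The other S-polynomials (S(f_2,g_3), S(f_1,g_4), S(f_2,g_4), S(g_3,g_4)) all reduce to 0 modulo the current basis, so we have a Gröbner basis.
Inter-reduce: drop elements whose leading term is divisible by another's, tail-reduce, and make monic.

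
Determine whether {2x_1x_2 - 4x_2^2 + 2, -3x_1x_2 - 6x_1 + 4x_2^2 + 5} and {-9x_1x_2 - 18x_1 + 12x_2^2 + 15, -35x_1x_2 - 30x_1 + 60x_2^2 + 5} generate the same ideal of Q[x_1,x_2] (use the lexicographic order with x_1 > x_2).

Equality of ideals is decidable: compute both reduced Gröbner bases (unique for the ordering) and check whether they agree.
Buchberger on the first generating set:
f_1 = 2x_1x_2 - 4x_2^2 + 2, LT = x_1x_2.
f_2 = -3x_1x_2 - 6x_1 + 4x_2^2 + 5, LT = x_1x_2.

S(f_1,f_2): lcm = x_1x_2. S = -2x_1 - 2/3x_2^2 + 8/3.
  reduce S modulo (f_1, f_2):
  remainder -2x_1 - 2/3x_2^2 + 8/3 ≠ 0; add g_3 = -2x_1 - 2/3x_2^2 + 8/3 to the basis.

S(f_1,g_3): lcm = x_1x_2. S = -1/3x_2^3 - 2x_2^2 + 4/3x_2 + 1.
  reduce S modulo (f_1, f_2, g_3):
  remainder -1/3x_2^3 - 2x_2^2 + 4/3x_2 + 1 ≠ 0; add g_4 = -1/3x_2^3 - 2x_2^2 + 4/3x_2 + 1 to the basis.

The other S-polynomials (S(f_2,g_3), S(f_1,g_4), S(f_2,g_4), S(g_3,g_4)) all reduce to 0 modulo the current basis, so we have a Gröbner basis.
Inter-reduce: drop elements whose leading term is divisible by another's, tail-reduce, and make monic.
Reduced Gröbner basis: {x_1 + 1/3x_2^2 - 4/3, x_2^3 + 6x_2^2 - 4x_2 - 3}.

Buchberger on the second generating set:
h_1 = -9x_1x_2 - 18x_1 + 12x_2^2 + 15, LT = x_1x_2.
h_2 = -35x_1x_2 - 30x_1 + 60x_2^2 + 5, LT = x_1x_2.

S(h_1,h_2): lcm = x_1x_2. S = 8/7x_1 + 8/21x_2^2 - 32/21.
  reduce S modulo (h_1, h_2):
  remainder 8/7x_1 + 8/21x_2^2 - 32/21 ≠ 0; add k_3 = 8/7x_1 + 8/21x_2^2 - 32/21 to the basis.

S(h_1,k_3): lcm = x_1x_2. S = 2x_1 - 1/3x_2^3 - 4/3x_2^2 + 4/3x_2 - 5/3.
  reduce S modulo (h_1, h_2, k_3):
  remainder -1/3x_2^3 - 2x_2^2 + 4/3x_2 + 1 ≠ 0; add k_4 = -1/3x_2^3 - 2x_2^2 + 4/3x_2 + 1 to the basis.

The other S-polynomials (S(h_2,k_3), S(h_1,k_4), S(h_2,k_4), S(k_3,k_4)) all reduce to 0 modulo the current basis, so we have a Gröbner basis.
Inter-reduce: drop elements whose leading term is divisible by another's, tail-reduce, and make monic.
Reduced Gröbner basis: {x_1 + 1/3x_2^2 - 4/3, x_2^3 + 6x_2^2 - 4x_2 - 3}.

The two bases agree; hence the ideals are identical.

Yes, the ideals are equal.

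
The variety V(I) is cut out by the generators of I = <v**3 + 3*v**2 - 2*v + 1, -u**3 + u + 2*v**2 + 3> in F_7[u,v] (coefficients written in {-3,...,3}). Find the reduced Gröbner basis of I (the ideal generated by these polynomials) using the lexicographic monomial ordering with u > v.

G = {u**3 - u - 2*v**2 - 3, v**3 + 3*v**2 - 2*v + 1}

f_1 = v**3 + 3*v**2 - 2*v + 1, LT = v**3.
f_2 = -u**3 + u + 2*v**2 + 3, LT = u**3.

S(f_1,f_2): leading monomials are coprime, so the S-polynomial reduces to 0 (Buchberger's first criterion).
Every S-polynomial of the final basis reduces to 0, so we have a Gröbner basis.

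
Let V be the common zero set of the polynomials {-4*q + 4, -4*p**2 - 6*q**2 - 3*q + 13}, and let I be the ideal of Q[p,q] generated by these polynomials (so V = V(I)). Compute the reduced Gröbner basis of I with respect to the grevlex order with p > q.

G = {p**2 - 1, q - 1}

f_1 = -4*q + 4, LT = q.
f_2 = -4*p**2 - 6*q**2 - 3*q + 13, LT = p**2.

The S-polynomials (S(f_1,f_2)) all reduce to 0 modulo the current basis, so we have a Gröbner basis.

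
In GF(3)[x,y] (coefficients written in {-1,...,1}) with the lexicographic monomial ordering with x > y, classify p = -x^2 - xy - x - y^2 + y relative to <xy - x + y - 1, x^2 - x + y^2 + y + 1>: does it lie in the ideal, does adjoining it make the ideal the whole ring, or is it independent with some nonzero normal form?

-x^2 - xy - x - y^2 + y lies in I (it reduces to 0).

First compute the reduced Gröbner basis of I by Buchberger's algorithm.
f_1 = xy - x + y - 1, LT = xy.
f_2 = x^2 - x + y^2 + y + 1, LT = x^2.

S(f_1,f_2): lcm = x^2y. S = -x^2 - xy - x - y^3 - y^2 - y.
  leading term x^2: subtract (-1)·f_2 from -x^2 - xy - x - y^3 - y^2 - y → -xy + x - y^3 + 1
  leading term xy: subtract (-1)·f_1 from -xy + x - y^3 + 1 → -y^3 + y
  leading term y^3: no divisor's leading term divides it; move -y^3 to the remainder.
  leading term y: no divisor's leading term divides it; move y to the remainder.
  remainder -y^3 + y ≠ 0; add h_3 = -y^3 + y to the basis.

The other S-polynomials (S(f_1,h_3), S(f_2,h_3)) all reduce to 0 modulo the current basis, so we have a Gröbner basis.
Inter-reduce: drop elements whose leading term is divisible by another's, tail-reduce, and make monic.
Reduced Gröbner basis: {x^2 - x + y^2 + y + 1, xy - x + y - 1, y^3 - y}.
Label its elements g_1 = x^2 - x + y^2 + y + 1, g_2 = xy - x + y - 1, g_3 = y^3 - y.

Reduce p = -x^2 - xy - x - y^2 + y modulo G:
  leading term x^2: subtract (-1)·g_1 from -x^2 - xy - x - y^2 + y → -xy + x - y + 1
  leading term xy: subtract (-1)·g_2 from -xy + x - y + 1 → 0
  normal form = 0.
Since the normal form is 0, p ∈ I.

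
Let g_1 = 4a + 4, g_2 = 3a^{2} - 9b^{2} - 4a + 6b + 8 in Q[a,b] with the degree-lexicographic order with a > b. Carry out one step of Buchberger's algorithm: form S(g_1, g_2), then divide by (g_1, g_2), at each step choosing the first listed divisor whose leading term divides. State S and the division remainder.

S(g_1, g_2) = 3b^{2} + \tfrac{7}{3}a - 2b - \tfrac{8}{3}; remainder on division = 3b^{2} - 2b - 5.

lcm(LM(g_1), LM(g_2)) = a^{2}.
S = (lcm/LT(g_1))·g_1 − (lcm/LT(g_2))·g_2 = 3b^{2} + \tfrac{7}{3}a - 2b - \tfrac{8}{3}.
Reduce S modulo (g_1, g_2) in that order:
  leading term b^{2}: no divisor's leading term divides it; move 3b^{2} to the remainder.
  leading term a: subtract (\tfrac{7}{12})·g_1 from \tfrac{7}{3}a - 2b - \tfrac{8}{3} → -2b - 5
  leading term b: no divisor's leading term divides it; move -2b to the remainder.
  leading term 1: no divisor's leading term divides it; move -5 to the remainder.
The remainder 3b^{2} - 2b - 5 is nonzero, so it would be added as the next basis element.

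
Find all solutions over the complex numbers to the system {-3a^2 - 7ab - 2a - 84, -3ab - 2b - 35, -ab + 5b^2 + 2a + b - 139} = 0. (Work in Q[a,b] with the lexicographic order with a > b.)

Compute a lex Gröbner basis by Buchberger's algorithm.
f_1 = -3a^2 - 7ab - 2a - 84, LT = a^2.
f_2 = -3ab - 2b - 35, LT = ab.
f_3 = -ab + 2a + 5b^2 + b - 139, LT = ab.

S(f_1,f_2): lcm = a^2b. S = 7/3ab^2 - 35/3a + 28b.
  leading term ab^2: subtract (-7/9b)·f_2 from 7/3ab^2 - 35/3a + 28b → -35/3a - 14/9b^2 + 7/9b
  leading term a: no divisor's leading term divides it; move -35/3a to the remainder.
  leading term b^2: no divisor's leading term divides it; move -14/9b^2 to the remainder.
  leading term b: no divisor's leading term divides it; move 7/9b to the remainder.
  remainder -35/3a - 14/9b^2 + 7/9b ≠ 0; add h_4 = -35/3a - 14/9b^2 + 7/9b to the basis.

S(f_1,f_3): lcm = a^2b. S = 2a^2 + 22/3ab^2 + 5/3ab - 139a + 28b.
  leading term a^2: subtract (-2/3)·f_1 from 2a^2 + 22/3ab^2 + 5/3ab - 139a + 28b → 22/3ab^2 - 3ab - 421/3a + 28b - 56
  leading term ab^2: subtract (-22/9b)·f_2 from 22/3ab^2 - 3ab - 421/3a + 28b - 56 → -3ab - 421/3a - 44/9b^2 - 518/9b - 56
  leading term ab: subtract (1)·f_2 from -3ab - 421/3a - 44/9b^2 - 518/9b - 56 → -421/3a - 44/9b^2 - 500/9b - 21
  leading term a: subtract (421/35)·h_4 from -421/3a - 44/9b^2 - 500/9b - 21 → 622/45b^2 - 2921/45b - 21
  leading term b^2: no divisor's leading term divides it; move 622/45b^2 to the remainder.
  leading term b: no divisor's leading term divides it; move -2921/45b to the remainder.
  leading term 1: no divisor's leading term divides it; move -21 to the remainder.
  remainder 622/45b^2 - 2921/45b - 21 ≠ 0; add h_5 = 622/45b^2 - 2921/45b - 21 to the basis.

S(f_2,f_3): lcm = ab. S = 2a + 5b^2 + 5/3b - 382/3.
  leading term a: subtract (-6/35)·h_4 from 2a + 5b^2 + 5/3b - 382/3 → 71/15b^2 + 9/5b - 382/3
  leading term b^2: subtract (213/622)·h_5 from 71/15b^2 + 9/5b - 382/3 → 44837/1866b - 224185/1866
  leading term b: no divisor's leading term divides it; move 44837/1866b to the remainder.
  leading term 1: no divisor's leading term divides it; move -224185/1866 to the remainder.
  remainder 44837/1866b - 224185/1866 ≠ 0; add h_6 = 44837/1866b - 224185/1866 to the basis.

The other S-polynomials (S(f_1,h_4), S(f_2,h_4), S(f_3,h_4), S(f_1,h_5), S(f_2,h_5), S(f_3,h_5), S(h_4,h_5), S(f_1,h_6), S(f_2,h_6), S(f_3,h_6), S(h_4,h_6), S(h_5,h_6)) all reduce to 0 modulo the current basis, so we have a Gröbner basis.
Inter-reduce: drop elements whose leading term is divisible by another's, tail-reduce, and make monic.
Reduced Gröbner basis: {a + 3, b - 5}.

The lex basis is triangular: the last element involves only b. Solving b - 5 = 0 gives b ∈ {5}; substituting each value into the earlier elements determines the remaining variables.
  b = 5: the earlier basis element becomes a + 3 = 0, giving a = -3 — point (-3, 5).
Check: every point annihilates each of the original generators.
Zero-dimensionality of the ideal guarantees finitely many solutions over ℂ.

{(-3, 5)}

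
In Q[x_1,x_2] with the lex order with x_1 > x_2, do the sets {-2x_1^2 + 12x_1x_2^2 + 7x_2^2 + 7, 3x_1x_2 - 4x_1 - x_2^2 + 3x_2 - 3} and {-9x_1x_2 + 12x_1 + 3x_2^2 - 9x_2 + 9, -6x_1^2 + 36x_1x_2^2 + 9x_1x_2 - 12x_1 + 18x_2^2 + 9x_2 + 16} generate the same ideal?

No, the ideals differ.

For a fixed monomial order, each ideal has a unique reduced Gröbner basis; comparing bases decides equality.
Buchberger on the first generating set:
f_1 = -2x_1^2 + 12x_1x_2^2 + 7x_2^2 + 7, LT = x_1^2.
f_2 = 3x_1x_2 - 4x_1 - x_2^2 + 3x_2 - 3, LT = x_1x_2.

S(f_1,f_2): lcm = x_1^2x_2. S = 4/3x_1^2 - 6x_1x_2^3 + 1/3x_1x_2^2 - x_1x_2 + x_1 - 7/2x_2^3 - 7/2x_2.
  reduce S modulo (f_1, f_2):
  remainder 7/27x_1 - 2x_2^4 + 47/18x_2^3 - 50/27x_2^2 - 47/18x_2 + 37/9 ≠ 0; add g_3 = 7/27x_1 - 2x_2^4 + 47/18x_2^3 - 50/27x_2^2 - 47/18x_2 + 37/9 to the basis.

S(f_1,g_3): lcm = x_1^2. S = 54/7x_1x_2^4 - 141/14x_1x_2^3 + 8/7x_1x_2^2 + 141/14x_1x_2 - 111/7x_1 - 7/2x_2^2 - 7/2.
  reduce S modulo (f_1, f_2, g_3):
  remainder 18/7x_2^5 - 95/14x_2^4 + 48/7x_2^3 + 1/14x_2^2 - 66/7x_2 + 47/7 ≠ 0; add g_4 = 18/7x_2^5 - 95/14x_2^4 + 48/7x_2^3 + 1/14x_2^2 - 66/7x_2 + 47/7 to the basis.

The other S-polynomials (S(f_2,g_3), S(f_1,g_4), S(f_2,g_4), S(g_3,g_4)) all reduce to 0 modulo the current basis, so we have a Gröbner basis.
Inter-reduce: drop elements whose leading term is divisible by another's, tail-reduce, and make monic.
Reduced Gröbner basis: {x_1 - 54/7x_2^4 + 141/14x_2^3 - 50/7x_2^2 - 141/14x_2 + 111/7, x_2^5 - 95/36x_2^4 + 8/3x_2^3 + 1/36x_2^2 - 11/3x_2 + 47/18}.

Buchberger on the second generating set:
h_1 = -9x_1x_2 + 12x_1 + 3x_2^2 - 9x_2 + 9, LT = x_1x_2.
h_2 = -6x_1^2 + 36x_1x_2^2 + 9x_1x_2 - 12x_1 + 18x_2^2 + 9x_2 + 16, LT = x_1^2.

S(h_1,h_2): lcm = x_1^2x_2. S = -4/3x_1^2 + 6x_1x_2^3 + 7/6x_1x_2^2 - x_1x_2 - x_1 + 3x_2^3 + 3/2x_2^2 + 8/3x_2.
  reduce S modulo (h_1, h_2):
  remainder -7/27x_1 + 2x_2^4 - 47/18x_2^3 + 50/27x_2^2 + 59/18x_2 - 5 ≠ 0; add k_3 = -7/27x_1 + 2x_2^4 - 47/18x_2^3 + 50/27x_2^2 + 59/18x_2 - 5 to the basis.

S(h_1,k_3): lcm = x_1x_2. S = -4/3x_1 + 54/7x_2^5 - 141/14x_2^4 + 50/7x_2^3 + 517/42x_2^2 - 128/7x_2 - 1.
  reduce S modulo (h_1, h_2, k_3):
  remainder 54/7x_2^5 - 285/14x_2^4 + 144/7x_2^3 + 39/14x_2^2 - 246/7x_2 + 173/7 ≠ 0; add k_4 = 54/7x_2^5 - 285/14x_2^4 + 144/7x_2^3 + 39/14x_2^2 - 246/7x_2 + 173/7 to the basis.

The other S-polynomials (S(h_2,k_3), S(h_1,k_4), S(h_2,k_4), S(k_3,k_4)) all reduce to 0 modulo the current basis, so we have a Gröbner basis.
Inter-reduce: drop elements whose leading term is divisible by another's, tail-reduce, and make monic.
Reduced Gröbner basis: {x_1 - 54/7x_2^4 + 141/14x_2^3 - 50/7x_2^2 - 177/14x_2 + 135/7, x_2^5 - 95/36x_2^4 + 8/3x_2^3 + 13/36x_2^2 - 41/9x_2 + 173/54}.

These differ, so the ideals are not equal.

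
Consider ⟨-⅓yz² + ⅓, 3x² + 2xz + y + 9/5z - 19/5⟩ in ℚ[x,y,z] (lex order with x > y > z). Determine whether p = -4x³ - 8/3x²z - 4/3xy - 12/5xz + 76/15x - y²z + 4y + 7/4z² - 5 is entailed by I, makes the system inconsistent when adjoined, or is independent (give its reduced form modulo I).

First compute the reduced Gröbner basis of I by Buchberger's algorithm.
f_1 = -⅓yz² + ⅓, LT = yz².
f_2 = 3x² + 2xz + y + 9/5z - 19/5, LT = x².

The S-polynomials (S(f_1,f_2)) all reduce to 0 modulo the current basis, so we have a Gröbner basis.
Inter-reduce: drop elements whose leading term is divisible by another's, tail-reduce, and make monic.
Reduced Gröbner basis: {x² + ⅔xz + ⅓y + ⅗z - 19/15, yz² - 1}.
Label its elements g_1 = x² + ⅔xz + ⅓y + ⅗z - 19/15, g_2 = yz² - 1.

Reduce p = -4x³ - 8/3x²z - 4/3xy - 12/5xz + 76/15x - y²z + 4y + 7/4z² - 5 modulo G:
  leading term x³: subtract (-4x)·g_1 from -4x³ - 8/3x²z - 4/3xy - 12/5xz + 76/15x - y²z + 4y + 7/4z² - 5 → -y²z + 4y + 7/4z² - 5
  leading term y²z: no divisor's leading term divides it; move -y²z to the remainder.
  leading term y: no divisor's leading term divides it; move 4y to the remainder.
  leading term z²: no divisor's leading term divides it; move 7/4z² to the remainder.
  leading term 1: no divisor's leading term divides it; move -5 to the remainder.
  normal form = -y²z + 4y + 7/4z² - 5.
The normal form is nonzero, so p ∉ I. Since p minus its normal form lies in I, I + (p) = I + (r) where r = -y²z + 4y + 7/4z² - 5; decide whether this ideal is the whole ring.
Run Buchberger on G together with r (pairs among the g_i already reduce to 0 since G is a Gröbner basis):
g_1 = x² + ⅔xz + ⅓y + ⅗z - 19/15, LT = x².
g_2 = yz² - 1, LT = yz².
r = -y²z + 4y + 7/4z² - 5, LT = y²z.

S(g_2,r): lcm = y²z². S = 4yz - y + 7/4z³ - 5z.
  leading term yz: no divisor's leading term divides it; move 4yz to the remainder.
  leading term y: no divisor's leading term divides it; move -y to the remainder.
  leading term z³: no divisor's leading term divides it; move 7/4z³ to the remainder.
  leading term z: no divisor's leading term divides it; move -5z to the remainder.
  remainder 4yz - y + 7/4z³ - 5z ≠ 0; add m_4 = 4yz - y + 7/4z³ - 5z to the basis.

S(g_2,m_4): lcm = yz². S = ¼yz - 7/16z⁴ + 5/4z² - 1.
  leading term yz: subtract (1/16)·m_4 from ¼yz - 7/16z⁴ + 5/4z² - 1 → 1/16y - 7/16z⁴ - 7/64z³ + 5/4z² + 5/16z - 1
  leading term y: no divisor's leading term divides it; move 1/16y to the remainder.
  leading term z⁴: no divisor's leading term divides it; move -7/16z⁴ to the remainder.
  leading term z³: no divisor's leading term divides it; move -7/64z³ to the remainder.
  leading term z²: no divisor's leading term divides it; move 5/4z² to the remainder.
  leading term z: no divisor's leading term divides it; move 5/16z to the remainder.
  leading term 1: no divisor's leading term divides it; move -1 to the remainder.
  remainder 1/16y - 7/16z⁴ - 7/64z³ + 5/4z² + 5/16z - 1 ≠ 0; add m_5 = 1/16y - 7/16z⁴ - 7/64z³ + 5/4z² + 5/16z - 1 to the basis.

S(g_2,m_5): lcm = yz². S = 7z⁶ + 7/4z⁵ - 20z⁴ - 5z³ + 16z² - 1.
  leading term z⁶: no divisor's leading term divides it; move 7z⁶ to the remainder.
  leading term z⁵: no divisor's leading term divides it; move 7/4z⁵ to the remainder.
  leading term z⁴: no divisor's leading term divides it; move -20z⁴ to the remainder.
  leading term z³: no divisor's leading term divides it; move -5z³ to the remainder.
  leading term z²: no divisor's leading term divides it; move 16z² to the remainder.
  leading term 1: no divisor's leading term divides it; move -1 to the remainder.
  remainder 7z⁶ + 7/4z⁵ - 20z⁴ - 5z³ + 16z² - 1 ≠ 0; add m_6 = 7z⁶ + 7/4z⁵ - 20z⁴ - 5z³ + 16z² - 1 to the basis.

S(m_4,m_5): lcm = yz. S = -¼y + 7z⁵ + 7/4z⁴ - 313/16z³ - 5z² + 59/4z.
  leading term y: subtract (-4)·m_5 from -¼y + 7z⁵ + 7/4z⁴ - 313/16z³ - 5z² + 59/4z → 7z⁵ - 20z³ + 16z - 4
  leading term z⁵: no divisor's leading term divides it; move 7z⁵ to the remainder.
  leading term z³: no divisor's leading term divides it; move -20z³ to the remainder.
  leading term z: no divisor's leading term divides it; move 16z to the remainder.
  leading term 1: no divisor's leading term divides it; move -4 to the remainder.
  remainder 7z⁵ - 20z³ + 16z - 4 ≠ 0; add m_7 = 7z⁵ - 20z³ + 16z - 4 to the basis.

The other S-polynomials (S(g_1,g_2), S(g_1,r), S(g_1,m_4), S(r,m_4), S(g_1,m_5), S(r,m_5), S(g_1,m_6), S(g_2,m_6), S(r,m_6), S(m_4,m_6), S(m_5,m_6), S(g_1,m_7), S(g_2,m_7), S(r,m_7), S(m_4,m_7), S(m_5,m_7), S(m_6,m_7)) all reduce to 0 modulo the current basis, so we have a Gröbner basis.
Inter-reduce: drop elements whose leading term is divisible by another's, tail-reduce, and make monic.
Reduced Gröbner basis: {x² + ⅔xz + 7/3z⁴ + 7/12z³ - 20/3z² - 16/15z + 61/15, y - 7z⁴ - 7/4z³ + 20z² + 5z - 16, z⁵ - 20/7z³ + 16/7z - 4/7}.
The reduced Gröbner basis of I + (p) is {x² + ⅔xz + 7/3z⁴ + 7/12z³ - 20/3z² - 16/15z + 61/15, y - 7z⁴ - 7/4z³ + 20z² + 5z - 16, z⁵ - 20/7z³ + 16/7z - 4/7} ≠ {1}, a proper ideal, so the enlarged system stays consistent: p is independent of I, with normal form -y²z + 4y + 7/4z² - 5.

-4x³ - 8/3x²z - 4/3xy - 12/5xz + 76/15x - y²z + 4y + 7/4z² - 5 is independent of I; its normal form modulo I is -y²z + 4y + 7/4z² - 5.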